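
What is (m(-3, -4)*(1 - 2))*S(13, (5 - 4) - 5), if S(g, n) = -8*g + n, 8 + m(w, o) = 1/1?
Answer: -756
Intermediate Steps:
m(w, o) = -7 (m(w, o) = -8 + 1/1 = -8 + 1 = -7)
S(g, n) = n - 8*g
(m(-3, -4)*(1 - 2))*S(13, (5 - 4) - 5) = (-7*(1 - 2))*(((5 - 4) - 5) - 8*13) = (-7*(-1))*((1 - 5) - 104) = 7*(-4 - 104) = 7*(-108) = -756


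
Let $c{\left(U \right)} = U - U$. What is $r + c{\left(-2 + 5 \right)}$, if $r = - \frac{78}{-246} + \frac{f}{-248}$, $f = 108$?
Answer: $- \frac{301}{2542} \approx -0.11841$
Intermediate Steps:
$c{\left(U \right)} = 0$
$r = - \frac{301}{2542}$ ($r = - \frac{78}{-246} + \frac{108}{-248} = \left(-78\right) \left(- \frac{1}{246}\right) + 108 \left(- \frac{1}{248}\right) = \frac{13}{41} - \frac{27}{62} = - \frac{301}{2542} \approx -0.11841$)
$r + c{\left(-2 + 5 \right)} = - \frac{301}{2542} + 0 = - \frac{301}{2542}$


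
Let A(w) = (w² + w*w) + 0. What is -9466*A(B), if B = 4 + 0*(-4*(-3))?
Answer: -302912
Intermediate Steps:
B = 4 (B = 4 + 0*12 = 4 + 0 = 4)
A(w) = 2*w² (A(w) = (w² + w²) + 0 = 2*w² + 0 = 2*w²)
-9466*A(B) = -18932*4² = -18932*16 = -9466*32 = -302912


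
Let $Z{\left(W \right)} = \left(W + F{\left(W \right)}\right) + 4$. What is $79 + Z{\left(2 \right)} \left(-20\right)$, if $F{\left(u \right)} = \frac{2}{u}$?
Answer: $-61$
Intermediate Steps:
$Z{\left(W \right)} = 4 + W + \frac{2}{W}$ ($Z{\left(W \right)} = \left(W + \frac{2}{W}\right) + 4 = 4 + W + \frac{2}{W}$)
$79 + Z{\left(2 \right)} \left(-20\right) = 79 + \left(4 + 2 + \frac{2}{2}\right) \left(-20\right) = 79 + \left(4 + 2 + 2 \cdot \frac{1}{2}\right) \left(-20\right) = 79 + \left(4 + 2 + 1\right) \left(-20\right) = 79 + 7 \left(-20\right) = 79 - 140 = -61$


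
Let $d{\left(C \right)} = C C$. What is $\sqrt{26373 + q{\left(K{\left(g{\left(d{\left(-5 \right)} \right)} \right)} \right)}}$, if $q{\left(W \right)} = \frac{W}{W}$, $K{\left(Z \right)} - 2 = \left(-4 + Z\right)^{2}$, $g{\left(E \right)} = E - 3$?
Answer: $\sqrt{26374} \approx 162.4$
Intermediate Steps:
$d{\left(C \right)} = C^{2}$
$g{\left(E \right)} = -3 + E$
$K{\left(Z \right)} = 2 + \left(-4 + Z\right)^{2}$
$q{\left(W \right)} = 1$
$\sqrt{26373 + q{\left(K{\left(g{\left(d{\left(-5 \right)} \right)} \right)} \right)}} = \sqrt{26373 + 1} = \sqrt{26374}$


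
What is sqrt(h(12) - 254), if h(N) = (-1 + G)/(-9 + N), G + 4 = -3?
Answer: I*sqrt(2310)/3 ≈ 16.021*I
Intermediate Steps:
G = -7 (G = -4 - 3 = -7)
h(N) = -8/(-9 + N) (h(N) = (-1 - 7)/(-9 + N) = -8/(-9 + N))
sqrt(h(12) - 254) = sqrt(-8/(-9 + 12) - 254) = sqrt(-8/3 - 254) = sqrt(-770/3) = I*sqrt(2310)/3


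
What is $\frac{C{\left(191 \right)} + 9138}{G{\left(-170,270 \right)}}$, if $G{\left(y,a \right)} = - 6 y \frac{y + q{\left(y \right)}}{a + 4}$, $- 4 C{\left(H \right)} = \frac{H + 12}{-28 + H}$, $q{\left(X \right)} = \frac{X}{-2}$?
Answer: $- \frac{816214901}{28264200} \approx -28.878$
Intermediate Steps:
$q{\left(X \right)} = - \frac{X}{2}$ ($q{\left(X \right)} = X \left(- \frac{1}{2}\right) = - \frac{X}{2}$)
$C{\left(H \right)} = - \frac{12 + H}{4 \left(-28 + H\right)}$ ($C{\left(H \right)} = - \frac{\left(H + 12\right) \frac{1}{-28 + H}}{4} = - \frac{\left(12 + H\right) \frac{1}{-28 + H}}{4} = - \frac{\frac{1}{-28 + H} \left(12 + H\right)}{4} = - \frac{12 + H}{4 \left(-28 + H\right)}$)
$G{\left(y,a \right)} = - \frac{3 y^{2}}{4 + a}$ ($G{\left(y,a \right)} = - 6 y \frac{y - \frac{y}{2}}{a + 4} = - 6 y \frac{\frac{1}{2} y}{4 + a} = - 6 y \frac{y}{2 \left(4 + a\right)} = - \frac{3 y^{2}}{4 + a}$)
$\frac{C{\left(191 \right)} + 9138}{G{\left(-170,270 \right)}} = \frac{\frac{-12 - 191}{4 \left(-28 + 191\right)} + 9138}{\left(-3\right) \left(-170\right)^{2} \frac{1}{4 + 270}} = \frac{\frac{-12 - 191}{4 \cdot 163} + 9138}{\left(-3\right) 28900 \cdot \frac{1}{274}} = \frac{\frac{1}{4} \cdot \frac{1}{163} \left(-203\right) + 9138}{\left(-3\right) 28900 \cdot \frac{1}{274}} = \frac{- \frac{203}{652} + 9138}{- \frac{43350}{137}} = \frac{5957773}{652} \left(- \frac{137}{43350}\right) = - \frac{816214901}{28264200}$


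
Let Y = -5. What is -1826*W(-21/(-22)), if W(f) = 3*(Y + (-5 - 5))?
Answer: 82170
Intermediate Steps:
W(f) = -45 (W(f) = 3*(-5 + (-5 - 5)) = 3*(-5 - 10) = 3*(-15) = -45)
-1826*W(-21/(-22)) = -1826*(-45) = 82170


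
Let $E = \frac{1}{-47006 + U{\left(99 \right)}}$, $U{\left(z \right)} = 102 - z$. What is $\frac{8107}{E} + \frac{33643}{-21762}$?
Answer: $- \frac{8292482405245}{21762} \approx -3.8105 \cdot 10^{8}$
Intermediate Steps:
$E = - \frac{1}{47003}$ ($E = \frac{1}{-47006 + \left(102 - 99\right)} = \frac{1}{-47006 + 3} = \frac{1}{-47003} = - \frac{1}{47003} \approx -2.1275 \cdot 10^{-5}$)
$\frac{8107}{E} + \frac{33643}{-21762} = \frac{8107}{- \frac{1}{47003}} + \frac{33643}{-21762} = 8107 \left(-47003\right) + 33643 \left(- \frac{1}{21762}\right) = -381053321 - \frac{33643}{21762} = - \frac{8292482405245}{21762}$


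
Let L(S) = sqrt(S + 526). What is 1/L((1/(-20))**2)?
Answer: 20*sqrt(210401)/210401 ≈ 0.043602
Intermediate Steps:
L(S) = sqrt(526 + S)
1/L((1/(-20))**2) = 1/(sqrt(526 + (1/(-20))**2)) = 1/(sqrt(526 + (-1/20)**2)) = 1/(sqrt(526 + 1/400)) = 1/(sqrt(210401/400)) = 1/(sqrt(210401)/20) = 20*sqrt(210401)/210401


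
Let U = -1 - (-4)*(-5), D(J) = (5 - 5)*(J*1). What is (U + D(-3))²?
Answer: 441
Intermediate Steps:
D(J) = 0 (D(J) = 0*J = 0)
U = -21 (U = -1 - 1*20 = -1 - 20 = -21)
(U + D(-3))² = (-21 + 0)² = (-21)² = 441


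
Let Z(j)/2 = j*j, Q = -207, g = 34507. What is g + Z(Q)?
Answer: 120205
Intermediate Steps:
Z(j) = 2*j² (Z(j) = 2*(j*j) = 2*j²)
g + Z(Q) = 34507 + 2*(-207)² = 34507 + 2*42849 = 34507 + 85698 = 120205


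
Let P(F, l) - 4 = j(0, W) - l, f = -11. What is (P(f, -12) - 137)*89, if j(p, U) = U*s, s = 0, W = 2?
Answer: -10769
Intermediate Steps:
j(p, U) = 0 (j(p, U) = U*0 = 0)
P(F, l) = 4 - l (P(F, l) = 4 + (0 - l) = 4 - l)
(P(f, -12) - 137)*89 = ((4 - 1*(-12)) - 137)*89 = ((4 + 12) - 137)*89 = (16 - 137)*89 = -121*89 = -10769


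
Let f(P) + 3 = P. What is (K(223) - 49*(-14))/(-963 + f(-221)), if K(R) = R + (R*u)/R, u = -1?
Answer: -908/1187 ≈ -0.76495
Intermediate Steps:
f(P) = -3 + P
K(R) = -1 + R (K(R) = R + (R*(-1))/R = R + (-R)/R = R - 1 = -1 + R)
(K(223) - 49*(-14))/(-963 + f(-221)) = ((-1 + 223) - 49*(-14))/(-963 + (-3 - 221)) = (222 + 686)/(-963 - 224) = 908/(-1187) = 908*(-1/1187) = -908/1187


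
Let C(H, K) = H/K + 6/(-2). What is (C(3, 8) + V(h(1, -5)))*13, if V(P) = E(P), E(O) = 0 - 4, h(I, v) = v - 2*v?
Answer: -689/8 ≈ -86.125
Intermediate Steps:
C(H, K) = -3 + H/K (C(H, K) = H/K + 6*(-½) = H/K - 3 = -3 + H/K)
h(I, v) = -v
E(O) = -4
V(P) = -4
(C(3, 8) + V(h(1, -5)))*13 = ((-3 + 3/8) - 4)*13 = (-21/8 - 4)*13 = -53/8*13 = -689/8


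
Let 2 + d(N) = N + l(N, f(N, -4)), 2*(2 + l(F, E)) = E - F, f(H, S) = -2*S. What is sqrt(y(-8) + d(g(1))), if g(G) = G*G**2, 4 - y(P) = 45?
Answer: 9*I*sqrt(2)/2 ≈ 6.364*I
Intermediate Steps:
l(F, E) = -2 + E/2 - F/2 (l(F, E) = -2 + (E - F)/2 = -2 + (E/2 - F/2) = -2 + E/2 - F/2)
y(P) = -41 (y(P) = 4 - 1*45 = 4 - 45 = -41)
g(G) = G**3
d(N) = N/2 (d(N) = -2 + (N + (-2 + (-2*(-4))/2 - N/2)) = -2 + (N + (-2 + (1/2)*8 - N/2)) = -2 + (N + (-2 + 4 - N/2)) = -2 + (N + (2 - N/2)) = -2 + (2 + N/2) = N/2)
sqrt(y(-8) + d(g(1))) = sqrt(-41 + (1/2)*1**3) = sqrt(-41 + (1/2)*1) = sqrt(-41 + 1/2) = sqrt(-81/2) = 9*I*sqrt(2)/2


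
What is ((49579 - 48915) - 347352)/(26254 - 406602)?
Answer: 86672/95087 ≈ 0.91150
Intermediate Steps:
((49579 - 48915) - 347352)/(26254 - 406602) = (664 - 347352)/(-380348) = -346688*(-1/380348) = 86672/95087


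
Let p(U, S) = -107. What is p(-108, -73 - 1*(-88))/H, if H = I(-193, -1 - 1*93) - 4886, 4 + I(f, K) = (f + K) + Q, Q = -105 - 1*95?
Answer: 107/5377 ≈ 0.019900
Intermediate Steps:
Q = -200 (Q = -105 - 95 = -200)
I(f, K) = -204 + K + f (I(f, K) = -4 + ((f + K) - 200) = -4 + ((K + f) - 200) = -4 + (-200 + K + f) = -204 + K + f)
H = -5377 (H = (-204 + (-1 - 1*93) - 193) - 4886 = (-204 + (-1 - 93) - 193) - 4886 = (-204 - 94 - 193) - 4886 = -491 - 4886 = -5377)
p(-108, -73 - 1*(-88))/H = -107/(-5377) = -107*(-1/5377) = 107/5377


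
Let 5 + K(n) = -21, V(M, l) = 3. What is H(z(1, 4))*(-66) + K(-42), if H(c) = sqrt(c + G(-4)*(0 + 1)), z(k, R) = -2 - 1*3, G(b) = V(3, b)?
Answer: -26 - 66*I*sqrt(2) ≈ -26.0 - 93.338*I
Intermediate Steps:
K(n) = -26 (K(n) = -5 - 21 = -26)
G(b) = 3
z(k, R) = -5 (z(k, R) = -2 - 3 = -5)
H(c) = sqrt(3 + c) (H(c) = sqrt(c + 3*(0 + 1)) = sqrt(c + 3*1) = sqrt(c + 3) = sqrt(3 + c))
H(z(1, 4))*(-66) + K(-42) = sqrt(3 - 5)*(-66) - 26 = sqrt(-2)*(-66) - 26 = (I*sqrt(2))*(-66) - 26 = -66*I*sqrt(2) - 26 = -26 - 66*I*sqrt(2)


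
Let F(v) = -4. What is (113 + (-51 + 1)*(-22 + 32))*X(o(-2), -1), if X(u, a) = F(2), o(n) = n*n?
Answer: 1548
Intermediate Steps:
o(n) = n**2
X(u, a) = -4
(113 + (-51 + 1)*(-22 + 32))*X(o(-2), -1) = (113 + (-51 + 1)*(-22 + 32))*(-4) = (113 - 50*10)*(-4) = (113 - 500)*(-4) = -387*(-4) = 1548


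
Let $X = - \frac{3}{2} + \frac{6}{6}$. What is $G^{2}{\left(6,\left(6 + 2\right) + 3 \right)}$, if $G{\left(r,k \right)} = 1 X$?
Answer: $\frac{1}{4} \approx 0.25$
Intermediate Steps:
$X = - \frac{1}{2}$ ($X = \left(-3\right) \frac{1}{2} + 6 \cdot \frac{1}{6} = - \frac{3}{2} + 1 = - \frac{1}{2} \approx -0.5$)
$G{\left(r,k \right)} = - \frac{1}{2}$ ($G{\left(r,k \right)} = 1 \left(- \frac{1}{2}\right) = - \frac{1}{2}$)
$G^{2}{\left(6,\left(6 + 2\right) + 3 \right)} = \left(- \frac{1}{2}\right)^{2} = \frac{1}{4}$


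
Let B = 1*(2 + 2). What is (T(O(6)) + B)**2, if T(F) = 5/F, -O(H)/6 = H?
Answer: 19321/1296 ≈ 14.908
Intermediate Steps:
O(H) = -6*H
B = 4 (B = 1*4 = 4)
(T(O(6)) + B)**2 = (5/((-6*6)) + 4)**2 = (5/(-36) + 4)**2 = (5*(-1/36) + 4)**2 = (-5/36 + 4)**2 = (139/36)**2 = 19321/1296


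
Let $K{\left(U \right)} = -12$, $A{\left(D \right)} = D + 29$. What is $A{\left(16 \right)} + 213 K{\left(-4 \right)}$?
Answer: $-2511$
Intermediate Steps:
$A{\left(D \right)} = 29 + D$
$A{\left(16 \right)} + 213 K{\left(-4 \right)} = \left(29 + 16\right) + 213 \left(-12\right) = 45 - 2556 = -2511$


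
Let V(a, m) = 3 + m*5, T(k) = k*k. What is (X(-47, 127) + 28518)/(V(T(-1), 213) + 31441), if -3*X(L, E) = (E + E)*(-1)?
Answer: 85808/97527 ≈ 0.87984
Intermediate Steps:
T(k) = k²
V(a, m) = 3 + 5*m
X(L, E) = 2*E/3 (X(L, E) = -(E + E)*(-1)/3 = -2*E*(-1)/3 = -(-2)*E/3 = 2*E/3)
(X(-47, 127) + 28518)/(V(T(-1), 213) + 31441) = ((⅔)*127 + 28518)/((3 + 5*213) + 31441) = (254/3 + 28518)/((3 + 1065) + 31441) = 85808/(3*(1068 + 31441)) = (85808/3)/32509 = (85808/3)*(1/32509) = 85808/97527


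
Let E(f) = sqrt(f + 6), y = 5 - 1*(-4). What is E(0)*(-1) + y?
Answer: 9 - sqrt(6) ≈ 6.5505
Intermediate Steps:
y = 9 (y = 5 + 4 = 9)
E(f) = sqrt(6 + f)
E(0)*(-1) + y = sqrt(6 + 0)*(-1) + 9 = sqrt(6)*(-1) + 9 = -sqrt(6) + 9 = 9 - sqrt(6)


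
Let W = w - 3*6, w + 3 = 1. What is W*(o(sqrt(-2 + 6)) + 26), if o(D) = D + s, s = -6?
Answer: -440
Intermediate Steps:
w = -2 (w = -3 + 1 = -2)
W = -20 (W = -2 - 3*6 = -2 - 18 = -20)
o(D) = -6 + D (o(D) = D - 6 = -6 + D)
W*(o(sqrt(-2 + 6)) + 26) = -20*((-6 + sqrt(-2 + 6)) + 26) = -20*((-6 + sqrt(4)) + 26) = -20*((-6 + 2) + 26) = -20*(-4 + 26) = -20*22 = -440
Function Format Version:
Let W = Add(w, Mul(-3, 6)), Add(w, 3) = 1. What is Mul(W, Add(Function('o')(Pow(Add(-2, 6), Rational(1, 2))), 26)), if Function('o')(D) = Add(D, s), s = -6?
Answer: -440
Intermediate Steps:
w = -2 (w = Add(-3, 1) = -2)
W = -20 (W = Add(-2, Mul(-3, 6)) = Add(-2, -18) = -20)
Function('o')(D) = Add(-6, D) (Function('o')(D) = Add(D, -6) = Add(-6, D))
Mul(W, Add(Function('o')(Pow(Add(-2, 6), Rational(1, 2))), 26)) = Mul(-20, Add(Add(-6, Pow(Add(-2, 6), Rational(1, 2))), 26)) = Mul(-20, Add(Add(-6, Pow(4, Rational(1, 2))), 26)) = Mul(-20, Add(Add(-6, 2), 26)) = Mul(-20, Add(-4, 26)) = Mul(-20, 22) = -440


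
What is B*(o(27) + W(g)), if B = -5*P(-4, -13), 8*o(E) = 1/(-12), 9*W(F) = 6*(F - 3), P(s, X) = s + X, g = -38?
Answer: -74375/32 ≈ -2324.2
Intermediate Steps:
P(s, X) = X + s
W(F) = -2 + 2*F/3 (W(F) = (6*(F - 3))/9 = (6*(-3 + F))/9 = (-18 + 6*F)/9 = -2 + 2*F/3)
o(E) = -1/96 (o(E) = (⅛)/(-12) = (⅛)*(-1/12) = -1/96)
B = 85 (B = -5*(-13 - 4) = -5*(-17) = 85)
B*(o(27) + W(g)) = 85*(-1/96 + (-2 + (⅔)*(-38))) = 85*(-1/96 + (-2 - 76/3)) = 85*(-1/96 - 82/3) = 85*(-875/32) = -74375/32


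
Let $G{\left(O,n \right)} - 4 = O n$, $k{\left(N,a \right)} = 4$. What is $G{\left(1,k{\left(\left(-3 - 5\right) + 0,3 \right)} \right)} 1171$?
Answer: $9368$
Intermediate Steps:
$G{\left(O,n \right)} = 4 + O n$
$G{\left(1,k{\left(\left(-3 - 5\right) + 0,3 \right)} \right)} 1171 = \left(4 + 1 \cdot 4\right) 1171 = \left(4 + 4\right) 1171 = 8 \cdot 1171 = 9368$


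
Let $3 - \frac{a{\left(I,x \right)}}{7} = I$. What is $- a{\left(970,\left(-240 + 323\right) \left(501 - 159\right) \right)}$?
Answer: $6769$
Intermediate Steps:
$a{\left(I,x \right)} = 21 - 7 I$
$- a{\left(970,\left(-240 + 323\right) \left(501 - 159\right) \right)} = - (21 - 6790) = \left(-1\right) \left(-6769\right) = 6769$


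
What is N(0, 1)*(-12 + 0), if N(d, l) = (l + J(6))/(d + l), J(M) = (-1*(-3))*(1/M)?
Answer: -18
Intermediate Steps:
J(M) = 3/M
N(d, l) = (½ + l)/(d + l) (N(d, l) = (l + 3/6)/(d + l) = (l + 3*(⅙))/(d + l) = (l + ½)/(d + l) = (½ + l)/(d + l))
N(0, 1)*(-12 + 0) = ((½ + 1)/(0 + 1))*(-12 + 0) = ((3/2)/1)*(-12) = (1*(3/2))*(-12) = (3/2)*(-12) = -18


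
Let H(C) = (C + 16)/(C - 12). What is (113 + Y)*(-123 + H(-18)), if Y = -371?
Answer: 158584/5 ≈ 31717.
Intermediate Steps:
H(C) = (16 + C)/(-12 + C)
(113 + Y)*(-123 + H(-18)) = (113 - 371)*(-123 + (16 - 18)/(-12 - 18)) = -258*(-123 - 2/(-30)) = -258*(-123 - 1/30*(-2)) = -258*(-123 + 1/15) = -258*(-1844/15) = 158584/5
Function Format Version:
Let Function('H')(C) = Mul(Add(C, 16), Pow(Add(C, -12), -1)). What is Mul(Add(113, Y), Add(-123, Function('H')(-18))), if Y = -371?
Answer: Rational(158584, 5) ≈ 31717.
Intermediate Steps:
Function('H')(C) = Mul(Pow(Add(-12, C), -1), Add(16, C)) (Function('H')(C) = Mul(Add(16, C), Pow(Add(-12, C), -1)) = Mul(Pow(Add(-12, C), -1), Add(16, C)))
Mul(Add(113, Y), Add(-123, Function('H')(-18))) = Mul(Add(113, -371), Add(-123, Mul(Pow(Add(-12, -18), -1), Add(16, -18)))) = Mul(-258, Add(-123, Mul(Pow(-30, -1), -2))) = Mul(-258, Add(-123, Mul(Rational(-1, 30), -2))) = Mul(-258, Add(-123, Rational(1, 15))) = Mul(-258, Rational(-1844, 15)) = Rational(158584, 5)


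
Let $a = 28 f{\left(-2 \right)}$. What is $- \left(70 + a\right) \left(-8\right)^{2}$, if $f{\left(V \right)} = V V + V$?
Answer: $-8064$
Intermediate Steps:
$f{\left(V \right)} = V + V^{2}$ ($f{\left(V \right)} = V^{2} + V = V + V^{2}$)
$a = 56$ ($a = 28 \left(- 2 \left(1 - 2\right)\right) = 28 \left(\left(-2\right) \left(-1\right)\right) = 28 \cdot 2 = 56$)
$- \left(70 + a\right) \left(-8\right)^{2} = - \left(70 + 56\right) \left(-8\right)^{2} = - 126 \cdot 64 = \left(-1\right) 8064 = -8064$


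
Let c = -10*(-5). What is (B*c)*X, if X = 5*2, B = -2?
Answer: -1000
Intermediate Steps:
c = 50
X = 10
(B*c)*X = -2*50*10 = -100*10 = -1000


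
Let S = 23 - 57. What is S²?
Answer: 1156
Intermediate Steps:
S = -34
S² = (-34)² = 1156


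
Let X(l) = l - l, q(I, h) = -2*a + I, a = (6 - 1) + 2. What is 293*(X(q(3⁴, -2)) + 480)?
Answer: 140640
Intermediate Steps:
a = 7 (a = 5 + 2 = 7)
q(I, h) = -14 + I (q(I, h) = -2*7 + I = -14 + I)
X(l) = 0
293*(X(q(3⁴, -2)) + 480) = 293*(0 + 480) = 293*480 = 140640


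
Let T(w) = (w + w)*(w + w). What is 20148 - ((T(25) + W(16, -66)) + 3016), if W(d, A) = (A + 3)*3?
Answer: 14821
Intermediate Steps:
W(d, A) = 9 + 3*A (W(d, A) = (3 + A)*3 = 9 + 3*A)
T(w) = 4*w**2 (T(w) = (2*w)*(2*w) = 4*w**2)
20148 - ((T(25) + W(16, -66)) + 3016) = 20148 - ((4*25**2 + (9 + 3*(-66))) + 3016) = 20148 - ((4*625 + (9 - 198)) + 3016) = 20148 - ((2500 - 189) + 3016) = 20148 - (2311 + 3016) = 20148 - 1*5327 = 20148 - 5327 = 14821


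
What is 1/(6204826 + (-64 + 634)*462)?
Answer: 1/6468166 ≈ 1.5460e-7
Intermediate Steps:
1/(6204826 + (-64 + 634)*462) = 1/(6204826 + 570*462) = 1/(6204826 + 263340) = 1/6468166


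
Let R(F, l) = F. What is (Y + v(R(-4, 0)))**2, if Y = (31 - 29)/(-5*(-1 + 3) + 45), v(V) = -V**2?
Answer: 311364/1225 ≈ 254.17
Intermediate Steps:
Y = 2/35 (Y = 2/(-5*2 + 45) = 2/(-10 + 45) = 2/35 ≈ 0.057143)
(Y + v(R(-4, 0)))**2 = (2/35 - 1*(-4)**2)**2 = (2/35 - 1*16)**2 = (2/35 - 16)**2 = (-558/35)**2 = 311364/1225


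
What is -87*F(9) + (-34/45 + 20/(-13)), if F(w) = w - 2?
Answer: -357607/585 ≈ -611.29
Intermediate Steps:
F(w) = -2 + w
-87*F(9) + (-34/45 + 20/(-13)) = -87*(-2 + 9) + (-34/45 + 20/(-13)) = -87*7 + (-34*1/45 + 20*(-1/13)) = -609 + (-34/45 - 20/13) = -609 - 1342/585 = -357607/585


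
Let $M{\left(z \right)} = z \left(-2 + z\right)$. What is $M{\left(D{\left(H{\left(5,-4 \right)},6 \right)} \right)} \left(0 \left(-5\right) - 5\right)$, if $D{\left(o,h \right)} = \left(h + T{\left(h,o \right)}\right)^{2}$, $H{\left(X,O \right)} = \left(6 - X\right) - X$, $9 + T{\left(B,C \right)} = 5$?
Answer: $-40$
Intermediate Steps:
$T{\left(B,C \right)} = -4$ ($T{\left(B,C \right)} = -9 + 5 = -4$)
$H{\left(X,O \right)} = 6 - 2 X$
$D{\left(o,h \right)} = \left(-4 + h\right)^{2}$ ($D{\left(o,h \right)} = \left(h - 4\right)^{2} = \left(-4 + h\right)^{2}$)
$M{\left(D{\left(H{\left(5,-4 \right)},6 \right)} \right)} \left(0 \left(-5\right) - 5\right) = \left(-4 + 6\right)^{2} \left(-2 + \left(-4 + 6\right)^{2}\right) \left(0 \left(-5\right) - 5\right) = 2^{2} \left(-2 + 2^{2}\right) \left(0 - 5\right) = 4 \left(-2 + 4\right) \left(-5\right) = 4 \cdot 2 \left(-5\right) = 8 \left(-5\right) = -40$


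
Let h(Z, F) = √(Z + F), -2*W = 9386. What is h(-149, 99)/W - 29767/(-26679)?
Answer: 29767/26679 - 5*I*√2/4693 ≈ 1.1157 - 0.0015067*I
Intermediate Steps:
W = -4693 (W = -½*9386 = -4693)
h(Z, F) = √(F + Z)
h(-149, 99)/W - 29767/(-26679) = √(99 - 149)/(-4693) - 29767/(-26679) = √(-50)*(-1/4693) - 29767*(-1/26679) = (5*I*√2)*(-1/4693) + 29767/26679 = -5*I*√2/4693 + 29767/26679 = 29767/26679 - 5*I*√2/4693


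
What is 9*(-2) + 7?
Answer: -11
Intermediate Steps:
9*(-2) + 7 = -18 + 7 = -11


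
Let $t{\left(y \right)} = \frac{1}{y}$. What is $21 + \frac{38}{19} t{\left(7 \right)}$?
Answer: $\frac{149}{7} \approx 21.286$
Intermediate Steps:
$21 + \frac{38}{19} t{\left(7 \right)} = 21 + \frac{38 \cdot \frac{1}{19}}{7} = 21 + 38 \cdot \frac{1}{19} \cdot \frac{1}{7} = 21 + 2 \cdot \frac{1}{7} = 21 + \frac{2}{7} = \frac{149}{7}$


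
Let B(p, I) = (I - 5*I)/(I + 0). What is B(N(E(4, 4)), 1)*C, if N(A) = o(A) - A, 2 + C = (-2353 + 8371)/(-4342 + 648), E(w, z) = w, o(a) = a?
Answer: 26812/1847 ≈ 14.517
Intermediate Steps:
C = -6703/1847 (C = -2 + (-2353 + 8371)/(-4342 + 648) = -2 + 6018/(-3694) = -2 + 6018*(-1/3694) = -2 - 3009/1847 = -6703/1847 ≈ -3.6291)
N(A) = 0 (N(A) = A - A = 0)
B(p, I) = -4 (B(p, I) = (-4*I)/I = -4)
B(N(E(4, 4)), 1)*C = -4*(-6703/1847) = 26812/1847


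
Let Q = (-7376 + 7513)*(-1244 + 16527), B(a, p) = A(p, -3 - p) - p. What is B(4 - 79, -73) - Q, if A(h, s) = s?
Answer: -2093628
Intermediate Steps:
B(a, p) = -3 - 2*p (B(a, p) = (-3 - p) - p = -3 - 2*p)
Q = 2093771 (Q = 137*15283 = 2093771)
B(4 - 79, -73) - Q = (-3 - 2*(-73)) - 1*2093771 = (-3 + 146) - 2093771 = 143 - 2093771 = -2093628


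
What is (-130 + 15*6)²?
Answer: 1600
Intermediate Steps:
(-130 + 15*6)² = (-130 + 90)² = (-40)² = 1600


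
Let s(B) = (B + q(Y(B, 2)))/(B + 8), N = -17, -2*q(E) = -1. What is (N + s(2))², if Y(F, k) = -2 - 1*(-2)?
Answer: 4489/16 ≈ 280.56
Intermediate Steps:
Y(F, k) = 0 (Y(F, k) = -2 + 2 = 0)
q(E) = ½ (q(E) = -½*(-1) = ½)
s(B) = (½ + B)/(8 + B) (s(B) = (B + ½)/(B + 8) = (½ + B)/(8 + B))
(N + s(2))² = (-17 + (½ + 2)/(8 + 2))² = (-17 + (5/2)/10)² = (-17 + (⅒)*(5/2))² = (-17 + ¼)² = (-67/4)² = 4489/16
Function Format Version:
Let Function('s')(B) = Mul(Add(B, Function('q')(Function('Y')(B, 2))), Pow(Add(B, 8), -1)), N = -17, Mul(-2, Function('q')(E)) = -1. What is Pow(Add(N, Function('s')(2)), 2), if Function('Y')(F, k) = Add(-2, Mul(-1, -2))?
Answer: Rational(4489, 16) ≈ 280.56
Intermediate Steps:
Function('Y')(F, k) = 0 (Function('Y')(F, k) = Add(-2, 2) = 0)
Function('q')(E) = Rational(1, 2) (Function('q')(E) = Mul(Rational(-1, 2), -1) = Rational(1, 2))
Function('s')(B) = Mul(Pow(Add(8, B), -1), Add(Rational(1, 2), B)) (Function('s')(B) = Mul(Add(B, Rational(1, 2)), Pow(Add(B, 8), -1)) = Mul(Add(Rational(1, 2), B), Pow(Add(8, B), -1)) = Mul(Pow(Add(8, B), -1), Add(Rational(1, 2), B)))
Pow(Add(N, Function('s')(2)), 2) = Pow(Add(-17, Mul(Pow(Add(8, 2), -1), Add(Rational(1, 2), 2))), 2) = Pow(Add(-17, Mul(Pow(10, -1), Rational(5, 2))), 2) = Pow(Add(-17, Mul(Rational(1, 10), Rational(5, 2))), 2) = Pow(Add(-17, Rational(1, 4)), 2) = Pow(Rational(-67, 4), 2) = Rational(4489, 16)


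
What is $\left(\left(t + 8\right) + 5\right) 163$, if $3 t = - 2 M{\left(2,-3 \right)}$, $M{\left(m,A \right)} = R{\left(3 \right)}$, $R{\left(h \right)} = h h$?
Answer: $1141$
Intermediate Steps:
$R{\left(h \right)} = h^{2}$
$M{\left(m,A \right)} = 9$ ($M{\left(m,A \right)} = 3^{2} = 9$)
$t = -6$ ($t = \frac{\left(-2\right) 9}{3} = \frac{1}{3} \left(-18\right) = -6$)
$\left(\left(t + 8\right) + 5\right) 163 = \left(\left(-6 + 8\right) + 5\right) 163 = \left(2 + 5\right) 163 = 7 \cdot 163 = 1141$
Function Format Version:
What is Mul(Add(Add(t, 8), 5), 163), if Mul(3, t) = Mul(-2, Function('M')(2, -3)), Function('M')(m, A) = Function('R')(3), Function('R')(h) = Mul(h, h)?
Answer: 1141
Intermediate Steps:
Function('R')(h) = Pow(h, 2)
Function('M')(m, A) = 9 (Function('M')(m, A) = Pow(3, 2) = 9)
t = -6 (t = Mul(Rational(1, 3), Mul(-2, 9)) = Mul(Rational(1, 3), -18) = -6)
Mul(Add(Add(t, 8), 5), 163) = Mul(Add(Add(-6, 8), 5), 163) = Mul(Add(2, 5), 163) = Mul(7, 163) = 1141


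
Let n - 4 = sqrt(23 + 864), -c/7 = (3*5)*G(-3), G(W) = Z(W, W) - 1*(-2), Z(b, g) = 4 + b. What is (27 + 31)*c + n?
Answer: -18266 + sqrt(887) ≈ -18236.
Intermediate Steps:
G(W) = 6 + W (G(W) = (4 + W) - 1*(-2) = (4 + W) + 2 = 6 + W)
c = -315 (c = -7*3*5*(6 - 3) = -105*3 = -7*45 = -315)
n = 4 + sqrt(887) (n = 4 + sqrt(23 + 864) = 4 + sqrt(887) ≈ 33.783)
(27 + 31)*c + n = (27 + 31)*(-315) + (4 + sqrt(887)) = 58*(-315) + (4 + sqrt(887)) = -18270 + (4 + sqrt(887)) = -18266 + sqrt(887)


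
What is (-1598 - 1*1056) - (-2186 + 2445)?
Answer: -2913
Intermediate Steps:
(-1598 - 1*1056) - (-2186 + 2445) = (-1598 - 1056) - 1*259 = -2654 - 259 = -2913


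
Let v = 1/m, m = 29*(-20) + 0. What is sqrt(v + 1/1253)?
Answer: I*sqrt(122274005)/363370 ≈ 0.030431*I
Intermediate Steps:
m = -580 (m = -580 + 0 = -580)
v = -1/580 (v = 1/(-580) = -1/580 ≈ -0.0017241)
sqrt(v + 1/1253) = sqrt(-1/580 + 1/1253) = sqrt(-673/726740) = I*sqrt(122274005)/363370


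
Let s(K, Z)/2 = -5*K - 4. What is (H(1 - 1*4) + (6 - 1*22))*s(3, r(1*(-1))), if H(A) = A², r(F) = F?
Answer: 266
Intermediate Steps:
s(K, Z) = -8 - 10*K (s(K, Z) = 2*(-5*K - 4) = 2*(-4 - 5*K) = -8 - 10*K)
(H(1 - 1*4) + (6 - 1*22))*s(3, r(1*(-1))) = ((1 - 1*4)² + (6 - 1*22))*(-8 - 10*3) = ((1 - 4)² + (6 - 22))*(-8 - 30) = ((-3)² - 16)*(-38) = (9 - 16)*(-38) = -7*(-38) = 266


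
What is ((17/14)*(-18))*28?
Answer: -612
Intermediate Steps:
((17/14)*(-18))*28 = -153/7*28 = -612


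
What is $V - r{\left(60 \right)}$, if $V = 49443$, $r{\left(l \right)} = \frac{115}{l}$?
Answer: $\frac{593293}{12} \approx 49441.0$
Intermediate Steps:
$V - r{\left(60 \right)} = 49443 - \frac{115}{60} = 49443 - 115 \cdot \frac{1}{60} = 49443 - \frac{23}{12} = \frac{593293}{12}$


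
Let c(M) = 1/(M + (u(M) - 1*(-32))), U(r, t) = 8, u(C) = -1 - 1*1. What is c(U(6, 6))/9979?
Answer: 1/379202 ≈ 2.6371e-6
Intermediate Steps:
u(C) = -2 (u(C) = -1 - 1 = -2)
c(M) = 1/(30 + M) (c(M) = 1/(M + (-2 - 1*(-32))) = 1/(M + (-2 + 32)) = 1/(M + 30) = 1/(30 + M))
c(U(6, 6))/9979 = 1/((30 + 8)*9979) = (1/9979)/38 = (1/38)*(1/9979) = 1/379202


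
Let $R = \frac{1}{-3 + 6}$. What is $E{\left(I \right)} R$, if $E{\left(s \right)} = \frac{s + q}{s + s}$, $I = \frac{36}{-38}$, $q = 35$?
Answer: $- \frac{647}{108} \approx -5.9907$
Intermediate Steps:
$R = \frac{1}{3} \approx 0.33333$
$I = - \frac{18}{19}$ ($I = 36 \left(- \frac{1}{38}\right) = - \frac{18}{19} \approx -0.94737$)
$E{\left(s \right)} = \frac{35 + s}{2 s}$ ($E{\left(s \right)} = \frac{s + 35}{s + s} = \frac{35 + s}{2 s}$)
$E{\left(I \right)} R = \frac{35 - \frac{18}{19}}{2 \left(- \frac{18}{19}\right)} \frac{1}{3} = \frac{1}{2} \left(- \frac{19}{18}\right) \frac{647}{19} \cdot \frac{1}{3} = \left(- \frac{647}{36}\right) \frac{1}{3} = - \frac{647}{108}$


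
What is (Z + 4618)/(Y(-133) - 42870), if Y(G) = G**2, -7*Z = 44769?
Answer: 12443/176267 ≈ 0.070592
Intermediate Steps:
Z = -44769/7 (Z = -1/7*44769 = -44769/7 ≈ -6395.6)
(Z + 4618)/(Y(-133) - 42870) = (-44769/7 + 4618)/((-133)**2 - 42870) = -12443/(7*(17689 - 42870)) = -12443/7/(-25181) = -12443/7*(-1/25181) = 12443/176267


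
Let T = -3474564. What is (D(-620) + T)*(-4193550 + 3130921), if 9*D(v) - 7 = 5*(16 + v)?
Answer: 33232753919981/9 ≈ 3.6925e+12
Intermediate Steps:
D(v) = 29/3 + 5*v/9 (D(v) = 7/9 + (5*(16 + v))/9 = 7/9 + (80 + 5*v)/9 = 7/9 + (80/9 + 5*v/9) = 29/3 + 5*v/9)
(D(-620) + T)*(-4193550 + 3130921) = ((29/3 + (5/9)*(-620)) - 3474564)*(-4193550 + 3130921) = ((29/3 - 3100/9) - 3474564)*(-1062629) = (-3013/9 - 3474564)*(-1062629) = -31274089/9*(-1062629) = 33232753919981/9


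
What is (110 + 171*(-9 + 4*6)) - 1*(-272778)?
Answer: 275453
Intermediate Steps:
(110 + 171*(-9 + 4*6)) - 1*(-272778) = (110 + 171*(-9 + 24)) + 272778 = (110 + 171*15) + 272778 = (110 + 2565) + 272778 = 2675 + 272778 = 275453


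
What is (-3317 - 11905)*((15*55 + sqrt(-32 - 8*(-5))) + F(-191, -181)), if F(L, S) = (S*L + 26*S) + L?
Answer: -464255778 - 30444*sqrt(2) ≈ -4.6430e+8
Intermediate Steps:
F(L, S) = L + 26*S + L*S (F(L, S) = (L*S + 26*S) + L = (26*S + L*S) + L = L + 26*S + L*S)
(-3317 - 11905)*((15*55 + sqrt(-32 - 8*(-5))) + F(-191, -181)) = (-3317 - 11905)*((15*55 + sqrt(-32 - 8*(-5))) + (-191 + 26*(-181) - 191*(-181))) = -15222*((825 + sqrt(-32 + 40)) + (-191 - 4706 + 34571)) = -15222*((825 + sqrt(8)) + 29674) = -15222*((825 + 2*sqrt(2)) + 29674) = -15222*(30499 + 2*sqrt(2)) = -464255778 - 30444*sqrt(2)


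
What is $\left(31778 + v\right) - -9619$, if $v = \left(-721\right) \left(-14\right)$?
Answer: $51491$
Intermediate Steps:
$v = 10094$
$\left(31778 + v\right) - -9619 = \left(31778 + 10094\right) - -9619 = 41872 + 9619 = 51491$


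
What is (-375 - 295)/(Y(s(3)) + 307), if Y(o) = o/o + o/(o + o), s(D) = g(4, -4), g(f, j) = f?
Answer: -1340/617 ≈ -2.1718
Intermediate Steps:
s(D) = 4
Y(o) = 3/2 (Y(o) = 1 + o/((2*o)) = 1 + o*(1/(2*o)) = 1 + ½ = 3/2)
(-375 - 295)/(Y(s(3)) + 307) = (-375 - 295)/(3/2 + 307) = -670/617/2 = -670*2/617 = -1340/617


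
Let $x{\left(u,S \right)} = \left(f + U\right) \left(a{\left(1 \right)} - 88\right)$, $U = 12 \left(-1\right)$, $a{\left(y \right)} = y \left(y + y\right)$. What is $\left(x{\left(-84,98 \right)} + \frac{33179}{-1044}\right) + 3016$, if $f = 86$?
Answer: $- \frac{3528491}{1044} \approx -3379.8$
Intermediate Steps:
$a{\left(y \right)} = 2 y^{2}$ ($a{\left(y \right)} = y 2 y = 2 y^{2}$)
$U = -12$
$x{\left(u,S \right)} = -6364$ ($x{\left(u,S \right)} = \left(86 - 12\right) \left(2 \cdot 1^{2} - 88\right) = 74 \left(2 \cdot 1 - 88\right) = 74 \left(2 - 88\right) = 74 \left(-86\right) = -6364$)
$\left(x{\left(-84,98 \right)} + \frac{33179}{-1044}\right) + 3016 = \left(-6364 + \frac{33179}{-1044}\right) + 3016 = \left(-6364 + 33179 \left(- \frac{1}{1044}\right)\right) + 3016 = \left(-6364 - \frac{33179}{1044}\right) + 3016 = - \frac{6677195}{1044} + 3016 = - \frac{3528491}{1044}$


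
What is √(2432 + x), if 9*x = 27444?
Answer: 2*√12333/3 ≈ 74.036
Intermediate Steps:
x = 9148/3 (x = (⅑)*27444 = 9148/3 ≈ 3049.3)
√(2432 + x) = √(2432 + 9148/3) = √(16444/3) = 2*√12333/3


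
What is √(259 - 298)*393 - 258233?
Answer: -258233 + 393*I*√39 ≈ -2.5823e+5 + 2454.3*I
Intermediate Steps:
√(259 - 298)*393 - 258233 = √(-39)*393 - 258233 = (I*√39)*393 - 258233 = 393*I*√39 - 258233 = -258233 + 393*I*√39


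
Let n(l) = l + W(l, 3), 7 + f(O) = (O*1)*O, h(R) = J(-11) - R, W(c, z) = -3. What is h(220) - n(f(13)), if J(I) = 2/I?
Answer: -4171/11 ≈ -379.18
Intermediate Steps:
h(R) = -2/11 - R (h(R) = 2/(-11) - R = 2*(-1/11) - R = -2/11 - R)
f(O) = -7 + O**2 (f(O) = -7 + (O*1)*O = -7 + O*O = -7 + O**2)
n(l) = -3 + l (n(l) = l - 3 = -3 + l)
h(220) - n(f(13)) = (-2/11 - 1*220) - (-3 + (-7 + 13**2)) = (-2/11 - 220) - (-3 + (-7 + 169)) = -2422/11 - (-3 + 162) = -2422/11 - 1*159 = -2422/11 - 159 = -4171/11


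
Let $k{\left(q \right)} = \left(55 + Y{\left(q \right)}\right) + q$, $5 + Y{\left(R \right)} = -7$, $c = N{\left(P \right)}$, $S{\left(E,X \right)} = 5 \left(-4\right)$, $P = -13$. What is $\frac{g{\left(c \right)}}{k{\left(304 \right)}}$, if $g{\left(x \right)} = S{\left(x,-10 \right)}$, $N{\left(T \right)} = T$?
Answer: $- \frac{20}{347} \approx -0.057637$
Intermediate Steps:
$S{\left(E,X \right)} = -20$
$c = -13$
$Y{\left(R \right)} = -12$ ($Y{\left(R \right)} = -5 - 7 = -12$)
$g{\left(x \right)} = -20$
$k{\left(q \right)} = 43 + q$ ($k{\left(q \right)} = \left(55 - 12\right) + q = 43 + q$)
$\frac{g{\left(c \right)}}{k{\left(304 \right)}} = - \frac{20}{43 + 304} = - \frac{20}{347}$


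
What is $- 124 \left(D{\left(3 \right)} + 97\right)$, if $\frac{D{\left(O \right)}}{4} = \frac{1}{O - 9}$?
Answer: $- \frac{35836}{3} \approx -11945.0$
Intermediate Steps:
$D{\left(O \right)} = \frac{4}{-9 + O}$ ($D{\left(O \right)} = \frac{4}{O - 9} = \frac{4}{-9 + O}$)
$- 124 \left(D{\left(3 \right)} + 97\right) = - 124 \left(\frac{4}{-9 + 3} + 97\right) = - 124 \left(\frac{4}{-6} + 97\right) = - 124 \left(4 \left(- \frac{1}{6}\right) + 97\right) = - 124 \left(- \frac{2}{3} + 97\right) = \left(-124\right) \frac{289}{3} = - \frac{35836}{3}$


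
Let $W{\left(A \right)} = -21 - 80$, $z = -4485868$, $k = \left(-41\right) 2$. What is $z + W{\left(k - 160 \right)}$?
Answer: $-4485969$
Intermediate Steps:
$k = -82$
$W{\left(A \right)} = -101$ ($W{\left(A \right)} = -21 - 80 = -101$)
$z + W{\left(k - 160 \right)} = -4485868 - 101 = -4485969$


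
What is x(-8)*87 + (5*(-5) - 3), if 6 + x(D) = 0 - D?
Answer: 146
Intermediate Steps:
x(D) = -6 - D (x(D) = -6 + (0 - D) = -6 - D)
x(-8)*87 + (5*(-5) - 3) = (-6 - 1*(-8))*87 + (5*(-5) - 3) = (-6 + 8)*87 + (-25 - 3) = 2*87 - 28 = 174 - 28 = 146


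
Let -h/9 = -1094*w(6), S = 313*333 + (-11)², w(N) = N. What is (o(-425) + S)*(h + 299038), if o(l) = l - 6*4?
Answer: 37208402714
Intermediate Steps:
S = 104350 (S = 104229 + 121 = 104350)
h = 59076 (h = -(-9846)*6 = -9*(-6564) = 59076)
o(l) = -24 + l (o(l) = l - 24 = -24 + l)
(o(-425) + S)*(h + 299038) = ((-24 - 425) + 104350)*(59076 + 299038) = (-449 + 104350)*358114 = 103901*358114 = 37208402714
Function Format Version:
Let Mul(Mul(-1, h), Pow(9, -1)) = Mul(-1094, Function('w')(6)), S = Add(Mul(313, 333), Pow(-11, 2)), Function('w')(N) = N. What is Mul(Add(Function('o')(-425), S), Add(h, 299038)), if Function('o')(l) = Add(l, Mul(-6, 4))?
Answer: 37208402714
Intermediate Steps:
S = 104350 (S = Add(104229, 121) = 104350)
h = 59076 (h = Mul(-9, Mul(-1094, 6)) = Mul(-9, -6564) = 59076)
Function('o')(l) = Add(-24, l) (Function('o')(l) = Add(l, -24) = Add(-24, l))
Mul(Add(Function('o')(-425), S), Add(h, 299038)) = Mul(Add(Add(-24, -425), 104350), Add(59076, 299038)) = Mul(Add(-449, 104350), 358114) = Mul(103901, 358114) = 37208402714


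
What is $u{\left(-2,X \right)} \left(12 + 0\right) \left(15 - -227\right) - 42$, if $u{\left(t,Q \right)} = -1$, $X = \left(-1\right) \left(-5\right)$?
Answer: $-2946$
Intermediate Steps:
$X = 5$
$u{\left(-2,X \right)} \left(12 + 0\right) \left(15 - -227\right) - 42 = - (12 + 0) \left(15 - -227\right) - 42 = \left(-1\right) 12 \left(15 + 227\right) - 42 = \left(-12\right) 242 - 42 = -2904 - 42 = -2946$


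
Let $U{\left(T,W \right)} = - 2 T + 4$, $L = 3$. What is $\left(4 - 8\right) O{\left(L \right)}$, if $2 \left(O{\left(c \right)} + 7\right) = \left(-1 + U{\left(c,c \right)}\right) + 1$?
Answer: $32$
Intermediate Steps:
$U{\left(T,W \right)} = 4 - 2 T$
$O{\left(c \right)} = -5 - c$ ($O{\left(c \right)} = -7 + \frac{\left(-1 - \left(-4 + 2 c\right)\right) + 1}{2} = -7 + \frac{\left(3 - 2 c\right) + 1}{2} = -7 + \frac{4 - 2 c}{2} = -7 - \left(-2 + c\right) = -5 - c$)
$\left(4 - 8\right) O{\left(L \right)} = \left(4 - 8\right) \left(-5 - 3\right) = - 4 \left(-5 - 3\right) = \left(-4\right) \left(-8\right) = 32$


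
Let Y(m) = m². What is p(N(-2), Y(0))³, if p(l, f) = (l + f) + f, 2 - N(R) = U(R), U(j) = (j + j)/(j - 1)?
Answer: 8/27 ≈ 0.29630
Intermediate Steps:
U(j) = 2*j/(-1 + j) (U(j) = (2*j)/(-1 + j) = 2*j/(-1 + j))
N(R) = 2 - 2*R/(-1 + R)
p(l, f) = l + 2*f (p(l, f) = (f + l) + f = l + 2*f)
p(N(-2), Y(0))³ = (-2/(-1 - 2) + 2*0²)³ = (-2/(-3) + 2*0)³ = (-2*(-⅓) + 0)³ = (⅔ + 0)³ = (⅔)³ = 8/27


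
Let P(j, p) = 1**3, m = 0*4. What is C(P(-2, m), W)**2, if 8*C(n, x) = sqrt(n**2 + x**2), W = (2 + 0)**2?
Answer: 17/64 ≈ 0.26563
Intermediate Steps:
W = 4 (W = 2**2 = 4)
m = 0
P(j, p) = 1
C(n, x) = sqrt(n**2 + x**2)/8
C(P(-2, m), W)**2 = (sqrt(1**2 + 4**2)/8)**2 = (sqrt(1 + 16)/8)**2 = (sqrt(17)/8)**2 = 17/64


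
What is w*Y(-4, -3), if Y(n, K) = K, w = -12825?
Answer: 38475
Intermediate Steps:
w*Y(-4, -3) = -12825*(-3) = 38475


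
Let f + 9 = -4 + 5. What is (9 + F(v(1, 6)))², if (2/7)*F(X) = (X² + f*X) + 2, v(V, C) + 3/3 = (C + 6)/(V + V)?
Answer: 5329/4 ≈ 1332.3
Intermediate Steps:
f = -8 (f = -9 + (-4 + 5) = -9 + 1 = -8)
v(V, C) = -1 + (6 + C)/(2*V) (v(V, C) = -1 + (C + 6)/(V + V) = -1 + (6 + C)/((2*V)) = -1 + (6 + C)*(1/(2*V)) = -1 + (6 + C)/(2*V))
F(X) = 7 - 28*X + 7*X²/2 (F(X) = 7*((X² - 8*X) + 2)/2 = 7*(2 + X² - 8*X)/2 = 7 - 28*X + 7*X²/2)
(9 + F(v(1, 6)))² = (9 + (7 - 28*(3 + (½)*6 - 1*1)/1 + 7*((3 + (½)*6 - 1*1)/1)²/2))² = (9 + (7 - 28*(3 + 3 - 1) + 7*(1*(3 + 3 - 1))²/2))² = (9 + (7 - 28*5 + 7*(1*5)²/2))² = (9 + (7 - 28*5 + (7/2)*5²))² = (9 + (7 - 140 + (7/2)*25))² = (9 + (7 - 140 + 175/2))² = (9 - 91/2)² = (-73/2)² = 5329/4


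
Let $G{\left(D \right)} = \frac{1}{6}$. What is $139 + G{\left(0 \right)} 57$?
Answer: $\frac{297}{2} \approx 148.5$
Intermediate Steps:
$G{\left(D \right)} = \frac{1}{6}$
$139 + G{\left(0 \right)} 57 = 139 + \frac{1}{6} \cdot 57 = 139 + \frac{19}{2} = \frac{297}{2}$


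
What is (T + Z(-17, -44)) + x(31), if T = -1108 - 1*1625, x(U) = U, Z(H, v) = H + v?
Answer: -2763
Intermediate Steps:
T = -2733 (T = -1108 - 1625 = -2733)
(T + Z(-17, -44)) + x(31) = (-2733 + (-17 - 44)) + 31 = (-2733 - 61) + 31 = -2794 + 31 = -2763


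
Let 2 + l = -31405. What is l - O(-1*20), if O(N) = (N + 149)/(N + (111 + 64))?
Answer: -4868214/155 ≈ -31408.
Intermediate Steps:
l = -31407 (l = -2 - 31405 = -31407)
O(N) = (149 + N)/(175 + N) (O(N) = (149 + N)/(N + 175) = (149 + N)/(175 + N))
l - O(-1*20) = -31407 - (149 - 1*20)/(175 - 1*20) = -31407 - (149 - 20)/(175 - 20) = -31407 - 129/155 = -4868214/155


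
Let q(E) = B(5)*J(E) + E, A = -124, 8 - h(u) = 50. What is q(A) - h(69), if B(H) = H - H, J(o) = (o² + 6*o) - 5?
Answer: -82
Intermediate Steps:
h(u) = -42 (h(u) = 8 - 1*50 = 8 - 50 = -42)
J(o) = -5 + o² + 6*o
B(H) = 0
q(E) = E (q(E) = 0*(-5 + E² + 6*E) + E = 0 + E = E)
q(A) - h(69) = -124 - 1*(-42) = -124 + 42 = -82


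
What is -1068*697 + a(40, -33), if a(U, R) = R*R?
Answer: -743307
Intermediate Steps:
a(U, R) = R²
-1068*697 + a(40, -33) = -1068*697 + (-33)² = -744396 + 1089 = -743307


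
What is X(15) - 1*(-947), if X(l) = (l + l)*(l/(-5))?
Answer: 857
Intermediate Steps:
X(l) = -2*l²/5 (X(l) = (2*l)*(l*(-⅕)) = (2*l)*(-l/5) = -2*l²/5)
X(15) - 1*(-947) = -⅖*15² - 1*(-947) = -⅖*225 + 947 = -90 + 947 = 857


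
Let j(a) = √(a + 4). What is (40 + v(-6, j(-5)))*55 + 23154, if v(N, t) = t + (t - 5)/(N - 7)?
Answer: 329877/13 + 660*I/13 ≈ 25375.0 + 50.769*I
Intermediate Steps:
j(a) = √(4 + a)
v(N, t) = t + (-5 + t)/(-7 + N)
(40 + v(-6, j(-5)))*55 + 23154 = (40 + (-5 - 6*√(4 - 5) - 6*√(4 - 5))/(-7 - 6))*55 + 23154 = (40 + (-5 - 6*I - 6*I)/(-13))*55 + 23154 = (40 - (-5 - 6*I - 6*I)/13)*55 + 23154 = (40 - (-5 - 12*I)/13)*55 + 23154 = (40 + (5/13 + 12*I/13))*55 + 23154 = (525/13 + 12*I/13)*55 + 23154 = (28875/13 + 660*I/13) + 23154 = 329877/13 + 660*I/13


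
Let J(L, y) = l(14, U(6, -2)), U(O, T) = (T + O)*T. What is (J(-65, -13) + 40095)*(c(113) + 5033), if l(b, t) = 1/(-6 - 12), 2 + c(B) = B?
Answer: 1856235548/9 ≈ 2.0625e+8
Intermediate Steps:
c(B) = -2 + B
U(O, T) = T*(O + T) (U(O, T) = (O + T)*T = T*(O + T))
l(b, t) = -1/18 (l(b, t) = 1/(-18) = -1/18)
J(L, y) = -1/18
(J(-65, -13) + 40095)*(c(113) + 5033) = (-1/18 + 40095)*((-2 + 113) + 5033) = 721709*(111 + 5033)/18 = (721709/18)*5144 = 1856235548/9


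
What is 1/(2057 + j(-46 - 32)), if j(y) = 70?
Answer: 1/2127 ≈ 0.00047015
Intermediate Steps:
1/(2057 + j(-46 - 32)) = 1/(2057 + 70) = 1/2127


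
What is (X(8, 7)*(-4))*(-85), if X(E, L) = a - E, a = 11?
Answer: 1020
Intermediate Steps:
X(E, L) = 11 - E
(X(8, 7)*(-4))*(-85) = ((11 - 1*8)*(-4))*(-85) = ((11 - 8)*(-4))*(-85) = (3*(-4))*(-85) = -12*(-85) = 1020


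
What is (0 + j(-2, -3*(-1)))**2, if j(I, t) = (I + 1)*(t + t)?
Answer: 36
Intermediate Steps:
j(I, t) = 2*t*(1 + I) (j(I, t) = (1 + I)*(2*t) = 2*t*(1 + I))
(0 + j(-2, -3*(-1)))**2 = (0 + 2*(-3*(-1))*(1 - 2))**2 = (0 + 2*3*(-1))**2 = (0 - 6)**2 = (-6)**2 = 36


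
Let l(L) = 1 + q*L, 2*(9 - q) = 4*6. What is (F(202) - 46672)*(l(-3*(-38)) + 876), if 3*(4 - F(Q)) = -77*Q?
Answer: -66580750/3 ≈ -2.2194e+7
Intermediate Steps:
q = -3 (q = 9 - 2*6 = 9 - ½*24 = 9 - 12 = -3)
F(Q) = 4 + 77*Q/3 (F(Q) = 4 - (-77)*Q/3 = 4 + 77*Q/3)
l(L) = 1 - 3*L
(F(202) - 46672)*(l(-3*(-38)) + 876) = ((4 + (77/3)*202) - 46672)*((1 - (-9)*(-38)) + 876) = ((4 + 15554/3) - 46672)*((1 - 3*114) + 876) = (15566/3 - 46672)*((1 - 342) + 876) = -124450*(-341 + 876)/3 = -124450/3*535 = -66580750/3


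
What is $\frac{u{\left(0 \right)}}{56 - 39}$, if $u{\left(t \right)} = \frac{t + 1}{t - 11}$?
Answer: $- \frac{1}{187} \approx -0.0053476$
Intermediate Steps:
$u{\left(t \right)} = \frac{1 + t}{-11 + t}$
$\frac{u{\left(0 \right)}}{56 - 39} = \frac{\frac{1}{-11 + 0} \left(1 + 0\right)}{56 - 39} = \frac{\frac{1}{-11} \cdot 1}{17} = \frac{\left(- \frac{1}{11}\right) 1}{17} = \frac{1}{17} \left(- \frac{1}{11}\right) = - \frac{1}{187}$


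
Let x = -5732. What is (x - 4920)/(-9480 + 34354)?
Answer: -5326/12437 ≈ -0.42824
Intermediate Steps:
(x - 4920)/(-9480 + 34354) = (-5732 - 4920)/(-9480 + 34354) = -10652/24874 = -10652*1/24874 = -5326/12437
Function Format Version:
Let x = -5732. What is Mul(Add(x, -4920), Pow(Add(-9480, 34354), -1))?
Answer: Rational(-5326, 12437) ≈ -0.42824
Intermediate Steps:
Mul(Add(x, -4920), Pow(Add(-9480, 34354), -1)) = Mul(Add(-5732, -4920), Pow(Add(-9480, 34354), -1)) = Mul(-10652, Pow(24874, -1)) = Mul(-10652, Rational(1, 24874)) = Rational(-5326, 12437)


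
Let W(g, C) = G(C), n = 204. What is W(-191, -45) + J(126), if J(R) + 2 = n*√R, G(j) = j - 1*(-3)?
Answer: -44 + 612*√14 ≈ 2245.9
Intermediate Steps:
G(j) = 3 + j (G(j) = j + 3 = 3 + j)
W(g, C) = 3 + C
J(R) = -2 + 204*√R
W(-191, -45) + J(126) = (3 - 45) + (-2 + 204*√126) = -42 + (-2 + 204*(3*√14)) = -42 + (-2 + 612*√14) = -44 + 612*√14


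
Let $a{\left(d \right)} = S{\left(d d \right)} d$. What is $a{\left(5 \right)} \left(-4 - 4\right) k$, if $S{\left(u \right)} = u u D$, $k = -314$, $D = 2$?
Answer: $15700000$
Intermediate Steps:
$S{\left(u \right)} = 2 u^{2}$ ($S{\left(u \right)} = u u 2 = u^{2} \cdot 2 = 2 u^{2}$)
$a{\left(d \right)} = 2 d^{5}$ ($a{\left(d \right)} = 2 \left(d d\right)^{2} d = 2 \left(d^{2}\right)^{2} d = 2 d^{4} d = 2 d^{5}$)
$a{\left(5 \right)} \left(-4 - 4\right) k = 2 \cdot 5^{5} \left(-4 - 4\right) \left(-314\right) = 2 \cdot 3125 \left(-4 - 4\right) \left(-314\right) = 6250 \left(\left(-8\right) \left(-314\right)\right) = 6250 \cdot 2512 = 15700000$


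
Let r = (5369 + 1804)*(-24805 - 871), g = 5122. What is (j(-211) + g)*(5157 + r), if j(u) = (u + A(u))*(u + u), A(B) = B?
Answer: -33740827523946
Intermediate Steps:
r = -184173948 (r = 7173*(-25676) = -184173948)
j(u) = 4*u**2 (j(u) = (u + u)*(u + u) = (2*u)*(2*u) = 4*u**2)
(j(-211) + g)*(5157 + r) = (4*(-211)**2 + 5122)*(5157 - 184173948) = (4*44521 + 5122)*(-184168791) = (178084 + 5122)*(-184168791) = 183206*(-184168791) = -33740827523946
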